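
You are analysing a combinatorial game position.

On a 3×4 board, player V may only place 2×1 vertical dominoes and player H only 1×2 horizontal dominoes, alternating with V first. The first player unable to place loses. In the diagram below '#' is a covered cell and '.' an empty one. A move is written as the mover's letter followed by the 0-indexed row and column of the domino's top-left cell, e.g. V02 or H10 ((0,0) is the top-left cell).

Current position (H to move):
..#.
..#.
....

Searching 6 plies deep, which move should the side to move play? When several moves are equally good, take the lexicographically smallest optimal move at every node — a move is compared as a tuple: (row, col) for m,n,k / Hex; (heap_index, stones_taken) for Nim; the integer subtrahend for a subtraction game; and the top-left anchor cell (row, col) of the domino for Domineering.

ply 1, H at ..#./..#./.... | H00=-1→###./..#./....; H10=+1→..#./###./....*; H20=-1→..#./..#./##..; H21=-1→..#./..#./.##.; H22=-1→..#./..#./..##
ply 2, V at ..#./###./.... | V03=-1→..##/####/....*; V13=-1→..#./####/...#
ply 3, H at ..##/####/.... | H00=+1→####/####/....*; H20=+1→..##/####/##..; H21=+1→..##/####/.##.; H22=+1→..##/####/..##
ply 4: ####/####/.... is terminal -1 (V); from ..#./..#./.... depth 6

H's best at [..#./..#./....]: H10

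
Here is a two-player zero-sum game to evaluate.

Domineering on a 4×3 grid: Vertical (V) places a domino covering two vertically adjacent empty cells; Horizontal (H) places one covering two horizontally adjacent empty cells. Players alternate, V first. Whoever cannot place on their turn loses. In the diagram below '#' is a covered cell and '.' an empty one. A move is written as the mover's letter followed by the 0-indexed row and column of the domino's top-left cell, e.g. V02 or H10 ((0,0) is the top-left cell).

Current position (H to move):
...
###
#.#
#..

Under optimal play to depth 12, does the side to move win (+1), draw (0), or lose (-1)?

value(.../###/#.#/#.., H) = +1

p1 H@[.../###/#.#/#..]: H00[##./###/#.#/#..]-1 H01[.##/###/#.#/#..]-1 H31[.../###/#.#/###]+1*
p2 V@[.../###/#.#/###] terminal -1; root [.../###/#.#/#..] d12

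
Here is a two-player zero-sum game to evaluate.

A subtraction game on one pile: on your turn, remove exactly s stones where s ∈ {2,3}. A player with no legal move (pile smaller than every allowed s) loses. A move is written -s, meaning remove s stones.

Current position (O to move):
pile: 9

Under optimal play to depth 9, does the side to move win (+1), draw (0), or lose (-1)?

value(9, O) = +1

p1 O@[9]: -2[7]-1 -3[6]+1*
p2 X@[6]: -2[4]-1* -3[3]-1
p3 O@[4]: -2[2]-1 -3[1]+1*
p4 X@[1] terminal -1; root [9] d9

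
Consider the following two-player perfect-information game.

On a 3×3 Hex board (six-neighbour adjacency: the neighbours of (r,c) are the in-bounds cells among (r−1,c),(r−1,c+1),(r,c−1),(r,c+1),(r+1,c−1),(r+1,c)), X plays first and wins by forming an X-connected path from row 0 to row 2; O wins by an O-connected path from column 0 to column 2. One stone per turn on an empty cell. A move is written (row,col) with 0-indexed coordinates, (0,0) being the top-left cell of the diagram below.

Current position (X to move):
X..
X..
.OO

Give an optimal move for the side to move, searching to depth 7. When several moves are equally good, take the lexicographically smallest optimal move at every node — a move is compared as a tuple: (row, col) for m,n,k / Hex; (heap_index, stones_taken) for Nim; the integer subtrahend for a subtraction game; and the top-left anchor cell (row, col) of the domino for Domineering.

ply 1, X at X../X../.OO | (0,1)=-1→XX./X../.OO; (0,2)=-1→X.X/X../.OO; (1,1)=-1→X../XX./.OO; (1,2)=-1→X../X.X/.OO; (2,0)=+1→X../X../XOO*
ply 2: X../X../XOO is terminal -1 (O); from X../X../.OO depth 7

X's best at [X../X../.OO]: (2,0)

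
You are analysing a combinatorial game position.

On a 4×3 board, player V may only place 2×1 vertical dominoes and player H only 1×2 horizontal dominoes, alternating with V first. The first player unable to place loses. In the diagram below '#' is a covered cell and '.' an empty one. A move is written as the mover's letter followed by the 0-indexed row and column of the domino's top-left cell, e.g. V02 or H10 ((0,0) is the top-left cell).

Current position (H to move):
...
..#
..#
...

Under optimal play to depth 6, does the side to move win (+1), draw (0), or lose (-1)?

value(.../..#/..#/..., H) = -1

p1 H@[.../..#/..#/...]: H00[##./..#/..#/...]-1* H01[.##/..#/..#/...]-1 H10[.../###/..#/...]-1 H20[.../..#/###/...]-1 H30[.../..#/..#/##.]-1 H31[.../..#/..#/.##]-1
p2 V@[##./..#/..#/...]: V10[##./#.#/#.#/...]+1* V11[##./.##/.##/...]+1 V20[##./..#/#.#/#..]+1 V21[##./..#/.##/.#.]+1
p3 H@[##./#.#/#.#/...]: H30[##./#.#/#.#/##.]-1* H31[##./#.#/#.#/.##]-1
p4 V@[##./#.#/#.#/##.]: V11[##./###/###/##.]+1*
p5 H@[##./###/###/##.] terminal -1; root [.../..#/..#/...] d6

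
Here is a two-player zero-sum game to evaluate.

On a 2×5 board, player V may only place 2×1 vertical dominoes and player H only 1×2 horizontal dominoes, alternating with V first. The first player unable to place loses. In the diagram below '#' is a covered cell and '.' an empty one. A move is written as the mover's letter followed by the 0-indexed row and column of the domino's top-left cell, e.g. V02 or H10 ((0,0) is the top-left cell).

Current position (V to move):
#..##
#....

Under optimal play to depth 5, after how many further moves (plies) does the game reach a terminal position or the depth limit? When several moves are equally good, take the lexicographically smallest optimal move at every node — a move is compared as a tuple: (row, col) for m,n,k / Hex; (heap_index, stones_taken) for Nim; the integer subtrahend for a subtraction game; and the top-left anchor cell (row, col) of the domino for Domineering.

p1 V@[#..##/#....]: V01[##.##/##...]-1 V02[#.###/#.#..]+1*
p2 H@[#.###/#.#..]: H13[#.###/#.###]-1*
p3 V@[#.###/#.###]: V01[#####/#####]+1*
p4 H@[#####/#####] terminal -1; root [#..##/#....] d5

PV length from [#..##/#....]: 3 plies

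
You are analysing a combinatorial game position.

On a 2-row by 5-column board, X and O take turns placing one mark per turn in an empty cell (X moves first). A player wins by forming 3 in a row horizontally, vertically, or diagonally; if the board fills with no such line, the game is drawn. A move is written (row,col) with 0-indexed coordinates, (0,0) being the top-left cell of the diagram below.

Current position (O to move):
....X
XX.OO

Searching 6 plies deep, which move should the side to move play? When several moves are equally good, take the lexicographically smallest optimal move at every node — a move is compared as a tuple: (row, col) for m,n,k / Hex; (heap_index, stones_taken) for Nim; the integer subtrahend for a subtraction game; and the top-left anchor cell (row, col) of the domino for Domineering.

ply 1, O at ....X/XX.OO | (0,0)=-1→O...X/XX.OO; (0,1)=-1→.O..X/XX.OO; (0,2)=-1→..O.X/XX.OO; (0,3)=-1→...OX/XX.OO; (1,2)=+1→....X/XXOOO*
ply 2: ....X/XXOOO is terminal -1 (X); from ....X/XX.OO depth 6

O's best at [....X/XX.OO]: (1,2)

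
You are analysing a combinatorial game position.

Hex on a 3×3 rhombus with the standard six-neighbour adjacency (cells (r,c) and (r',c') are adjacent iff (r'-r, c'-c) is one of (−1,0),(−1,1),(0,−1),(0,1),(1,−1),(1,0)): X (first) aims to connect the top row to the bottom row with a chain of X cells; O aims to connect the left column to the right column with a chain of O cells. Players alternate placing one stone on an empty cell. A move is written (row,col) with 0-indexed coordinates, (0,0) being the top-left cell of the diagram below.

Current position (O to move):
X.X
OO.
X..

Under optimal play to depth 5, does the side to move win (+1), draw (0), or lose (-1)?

p1 O@[X.X/OO./X..]: (0,1)[XOX/OO./X..]-1 (1,2)[X.X/OOO/X..]+1* (2,1)[X.X/OO./XO.]+1 (2,2)[X.X/OO./X.O]+1
p2 X@[X.X/OOO/X..] terminal -1; root [X.X/OO./X..] d5

value(X.X/OO./X.., O) = +1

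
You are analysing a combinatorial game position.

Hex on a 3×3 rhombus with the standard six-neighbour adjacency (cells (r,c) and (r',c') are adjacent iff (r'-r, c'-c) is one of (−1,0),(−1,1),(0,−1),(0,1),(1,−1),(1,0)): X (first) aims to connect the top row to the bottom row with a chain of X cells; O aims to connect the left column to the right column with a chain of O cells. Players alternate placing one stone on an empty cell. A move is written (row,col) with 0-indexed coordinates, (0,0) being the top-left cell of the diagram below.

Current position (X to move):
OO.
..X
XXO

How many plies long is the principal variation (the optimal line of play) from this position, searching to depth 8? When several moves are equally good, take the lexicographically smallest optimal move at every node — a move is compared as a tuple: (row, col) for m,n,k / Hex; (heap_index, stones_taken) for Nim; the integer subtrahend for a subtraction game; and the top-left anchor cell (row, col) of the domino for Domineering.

PV length from [OO./..X/XXO]: 1 ply

[OO./..X/XXO] X move#1: (0,2):+1/OOX/..X/XXO*, (1,0):-1/OO./X.X/XXO, (1,1):-1/OO./.XX/XXO
[OOX/..X/XXO] end (terminal -1, O#2); searched OO./..X/XXO to 8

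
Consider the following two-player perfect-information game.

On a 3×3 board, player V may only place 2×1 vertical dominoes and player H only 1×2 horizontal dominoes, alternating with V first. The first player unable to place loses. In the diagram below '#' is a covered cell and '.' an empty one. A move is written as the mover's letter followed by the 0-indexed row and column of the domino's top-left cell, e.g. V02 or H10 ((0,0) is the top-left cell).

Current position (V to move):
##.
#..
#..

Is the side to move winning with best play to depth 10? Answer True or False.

p1 V@[##./#../#..]: V02[###/#.#/#..]-1 V11[##./##./##.]+1* V12[##./#.#/#.#]+1
p2 H@[##./##./##.] terminal -1; root [##./#../#..] d10

V winning at [##./#../#..]: True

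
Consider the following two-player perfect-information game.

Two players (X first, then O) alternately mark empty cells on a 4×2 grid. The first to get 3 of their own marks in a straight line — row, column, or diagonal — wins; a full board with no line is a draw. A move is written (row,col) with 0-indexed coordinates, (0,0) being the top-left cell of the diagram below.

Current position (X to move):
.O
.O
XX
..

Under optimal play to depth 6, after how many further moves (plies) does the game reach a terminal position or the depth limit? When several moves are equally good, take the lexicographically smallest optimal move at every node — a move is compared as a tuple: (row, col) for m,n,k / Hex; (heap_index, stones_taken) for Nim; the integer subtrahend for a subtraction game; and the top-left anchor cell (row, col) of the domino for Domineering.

ply 1, X at .O/.O/XX/.. | (0,0)=+0→XO/.O/XX/..; (1,0)=+1→.O/XO/XX/..*; (3,0)=+0→.O/.O/XX/X.; (3,1)=+0→.O/.O/XX/.X
ply 2, O at .O/XO/XX/.. | (0,0)=-1→OO/XO/XX/..*; (3,0)=-1→.O/XO/XX/O.; (3,1)=-1→.O/XO/XX/.O
ply 3, X at OO/XO/XX/.. | (3,0)=+1→OO/XO/XX/X.*; (3,1)=+0→OO/XO/XX/.X
ply 4: OO/XO/XX/X. is terminal -1 (O); from .O/.O/XX/.. depth 6

PV length from [.O/.O/XX/..]: 3 plies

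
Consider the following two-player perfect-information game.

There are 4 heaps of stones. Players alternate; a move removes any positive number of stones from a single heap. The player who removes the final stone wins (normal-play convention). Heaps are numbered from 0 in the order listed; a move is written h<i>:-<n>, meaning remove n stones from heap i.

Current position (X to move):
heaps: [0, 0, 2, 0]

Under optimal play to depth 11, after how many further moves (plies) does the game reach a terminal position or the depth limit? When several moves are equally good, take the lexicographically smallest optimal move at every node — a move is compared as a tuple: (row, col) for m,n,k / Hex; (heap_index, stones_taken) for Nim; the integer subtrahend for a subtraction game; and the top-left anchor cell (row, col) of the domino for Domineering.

[(0,0,2,0)] X move#1: h2:-1:-1/(0,0,1,0), h2:-2:+1/(0,0,0,0)*
[(0,0,0,0)] end (terminal -1, O#2); searched (0,0,2,0) to 11

PV length from [(0,0,2,0)]: 1 ply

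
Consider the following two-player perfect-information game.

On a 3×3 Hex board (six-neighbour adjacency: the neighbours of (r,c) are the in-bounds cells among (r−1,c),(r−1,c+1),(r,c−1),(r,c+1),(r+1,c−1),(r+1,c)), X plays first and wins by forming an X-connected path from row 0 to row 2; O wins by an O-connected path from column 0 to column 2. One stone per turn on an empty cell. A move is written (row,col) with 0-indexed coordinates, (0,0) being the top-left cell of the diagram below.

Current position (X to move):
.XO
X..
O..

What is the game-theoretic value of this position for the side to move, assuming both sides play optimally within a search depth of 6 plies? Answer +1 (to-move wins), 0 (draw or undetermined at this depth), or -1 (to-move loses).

value(.XO/X../O.., X) = -1

p1 X@[.XO/X../O..]: (0,0)[XXO/X../O..]-1* (1,1)[.XO/XX./O..]-1 (1,2)[.XO/X.X/O..]-1 (2,1)[.XO/X../OX.]-1 (2,2)[.XO/X../O.X]-1
p2 O@[XXO/X../O..]: (1,1)[XXO/XO./O..]+1* (1,2)[XXO/X.O/O..]+1 (2,1)[XXO/X../OO.]+1 (2,2)[XXO/X../O.O]+1
p3 X@[XXO/XO./O..] terminal -1; root [.XO/X../O..] d6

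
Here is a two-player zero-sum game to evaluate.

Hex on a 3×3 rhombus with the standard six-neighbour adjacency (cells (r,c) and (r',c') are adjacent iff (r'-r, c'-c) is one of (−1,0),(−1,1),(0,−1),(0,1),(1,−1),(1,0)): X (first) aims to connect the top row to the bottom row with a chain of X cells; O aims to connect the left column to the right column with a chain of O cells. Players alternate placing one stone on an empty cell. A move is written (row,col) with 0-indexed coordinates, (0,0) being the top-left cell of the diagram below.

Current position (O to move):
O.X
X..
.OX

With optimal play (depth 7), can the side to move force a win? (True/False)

O winning at [O.X/X../.OX]: False

[O.X/X../.OX] O move#1: (0,1):-1/OOX/X../.OX*, (1,1):-1/O.X/XO./.OX, (1,2):-1/O.X/X.O/.OX, (2,0):-1/O.X/X../OOX
[OOX/X../.OX] X move#2: (1,1):+1/OOX/XX./.OX*, (1,2):+1/OOX/X.X/.OX, (2,0):+1/OOX/X../XOX
[OOX/XX./.OX] O move#3: (1,2):-1/OOX/XXO/.OX*, (2,0):-1/OOX/XX./OOX
[OOX/XXO/.OX] X move#4: (2,0):+1/OOX/XXO/XOX*
[OOX/XXO/XOX] end (terminal -1, O#5); searched O.X/X../.OX to 7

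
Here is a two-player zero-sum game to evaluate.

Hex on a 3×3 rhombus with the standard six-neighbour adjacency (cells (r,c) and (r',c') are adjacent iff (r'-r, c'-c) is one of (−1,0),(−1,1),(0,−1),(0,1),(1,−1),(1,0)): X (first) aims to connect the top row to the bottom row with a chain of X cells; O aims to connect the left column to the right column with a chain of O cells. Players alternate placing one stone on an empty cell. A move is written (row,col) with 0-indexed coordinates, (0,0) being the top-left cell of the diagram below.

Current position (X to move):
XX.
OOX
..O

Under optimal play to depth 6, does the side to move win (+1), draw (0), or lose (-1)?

p1 X@[XX./OOX/..O]: (0,2)[XXX/OOX/..O]-1* (2,0)[XX./OOX/X.O]-1 (2,1)[XX./OOX/.XO]-1
p2 O@[XXX/OOX/..O]: (2,0)[XXX/OOX/O.O]-1 (2,1)[XXX/OOX/.OO]+1*
p3 X@[XXX/OOX/.OO] terminal -1; root [XX./OOX/..O] d6

value(XX./OOX/..O, X) = -1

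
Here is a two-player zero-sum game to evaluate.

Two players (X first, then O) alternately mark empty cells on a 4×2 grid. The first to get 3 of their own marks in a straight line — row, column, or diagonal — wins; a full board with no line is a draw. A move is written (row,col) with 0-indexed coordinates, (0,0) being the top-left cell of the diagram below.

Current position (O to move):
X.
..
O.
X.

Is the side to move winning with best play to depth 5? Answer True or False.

O winning at [X./../O./X.]: False

p1 O@[X./../O./X.]: (0,1)[XO/../O./X.]+0* (1,0)[X./O./O./X.]+0 (1,1)[X./.O/O./X.]+0 (2,1)[X./../OO/X.]+0 (3,1)[X./../O./XO]+0
p2 X@[XO/../O./X.]: (1,0)[XO/X./O./X.]+0* (1,1)[XO/.X/O./X.]+0 (2,1)[XO/../OX/X.]+0 (3,1)[XO/../O./XX]+0
p3 O@[XO/X./O./X.]: (1,1)[XO/XO/O./X.]+0* (2,1)[XO/X./OO/X.]+0 (3,1)[XO/X./O./XO]+0
p4 X@[XO/XO/O./X.]: (2,1)[XO/XO/OX/X.]+0* (3,1)[XO/XO/O./XX]-1
p5 O@[XO/XO/OX/X.]: (3,1)[XO/XO/OX/XO]+0*
p6 X@[XO/XO/OX/XO] terminal +0; root [X./../O./X.] d5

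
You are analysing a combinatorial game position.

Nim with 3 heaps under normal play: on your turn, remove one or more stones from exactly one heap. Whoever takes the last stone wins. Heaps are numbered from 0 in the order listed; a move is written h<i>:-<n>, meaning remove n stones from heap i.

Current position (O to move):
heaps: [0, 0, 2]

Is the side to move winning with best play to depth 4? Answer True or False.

ply 1, O at (0,0,2) | h2:-1=-1→(0,0,1); h2:-2=+1→(0,0,0)*
ply 2: (0,0,0) is terminal -1 (X); from (0,0,2) depth 4

O winning at [(0,0,2)]: True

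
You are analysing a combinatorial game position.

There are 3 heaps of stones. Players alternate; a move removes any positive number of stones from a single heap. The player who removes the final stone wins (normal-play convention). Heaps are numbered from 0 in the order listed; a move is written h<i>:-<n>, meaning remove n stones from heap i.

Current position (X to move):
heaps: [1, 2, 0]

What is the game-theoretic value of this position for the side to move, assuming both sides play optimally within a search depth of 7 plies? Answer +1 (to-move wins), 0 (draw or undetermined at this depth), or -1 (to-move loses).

value((1,2,0), X) = +1

[(1,2,0)] X move#1: h0:-1:-1/(0,2,0), h1:-1:+1/(1,1,0)*, h1:-2:-1/(1,0,0)
[(1,1,0)] O move#2: h0:-1:-1/(0,1,0)*, h1:-1:-1/(1,0,0)
[(0,1,0)] X move#3: h1:-1:+1/(0,0,0)*
[(0,0,0)] end (terminal -1, O#4); searched (1,2,0) to 7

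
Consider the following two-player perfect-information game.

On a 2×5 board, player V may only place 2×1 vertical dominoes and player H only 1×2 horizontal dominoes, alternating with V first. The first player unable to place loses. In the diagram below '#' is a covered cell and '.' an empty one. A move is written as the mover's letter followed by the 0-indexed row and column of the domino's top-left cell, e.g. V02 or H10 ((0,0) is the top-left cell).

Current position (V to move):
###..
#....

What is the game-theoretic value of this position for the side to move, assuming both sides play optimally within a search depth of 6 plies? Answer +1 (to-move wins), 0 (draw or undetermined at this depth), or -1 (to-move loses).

value(###../#...., V) = +1

[###../#....] V move#1: V03:+1/####./#..#.*, V04:-1/###.#/#...#
[####./#..#.] H move#2: H11:-1/####./####.*
[####./####.] V move#3: V04:+1/#####/#####*
[#####/#####] end (terminal -1, H#4); searched ###../#.... to 6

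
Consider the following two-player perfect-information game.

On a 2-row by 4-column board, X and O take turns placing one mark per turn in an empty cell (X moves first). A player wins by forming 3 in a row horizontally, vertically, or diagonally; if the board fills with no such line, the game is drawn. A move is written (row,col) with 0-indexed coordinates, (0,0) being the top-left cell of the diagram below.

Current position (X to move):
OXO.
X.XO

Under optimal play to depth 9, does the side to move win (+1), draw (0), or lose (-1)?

value(OXO./X.XO, X) = +1

ply 1, X at OXO./X.XO | (0,3)=+0→OXOX/X.XO; (1,1)=+1→OXO./XXXO*
ply 2: OXO./XXXO is terminal -1 (O); from OXO./X.XO depth 9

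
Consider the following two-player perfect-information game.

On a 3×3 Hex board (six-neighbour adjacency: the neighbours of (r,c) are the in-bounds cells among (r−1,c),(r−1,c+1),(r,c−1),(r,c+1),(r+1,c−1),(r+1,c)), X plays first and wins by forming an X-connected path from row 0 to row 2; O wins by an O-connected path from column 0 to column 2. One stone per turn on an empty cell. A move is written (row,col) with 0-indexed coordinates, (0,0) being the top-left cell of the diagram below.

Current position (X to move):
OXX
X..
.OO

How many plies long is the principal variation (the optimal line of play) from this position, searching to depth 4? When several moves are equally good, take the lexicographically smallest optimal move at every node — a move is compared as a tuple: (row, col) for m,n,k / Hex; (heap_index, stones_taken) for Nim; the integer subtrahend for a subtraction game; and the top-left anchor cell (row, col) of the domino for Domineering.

ply 1, X at OXX/X../.OO | (1,1)=-1→OXX/XX./.OO; (1,2)=-1→OXX/X.X/.OO; (2,0)=+1→OXX/X../XOO*
ply 2: OXX/X../XOO is terminal -1 (O); from OXX/X../.OO depth 4

PV length from [OXX/X../.OO]: 1 ply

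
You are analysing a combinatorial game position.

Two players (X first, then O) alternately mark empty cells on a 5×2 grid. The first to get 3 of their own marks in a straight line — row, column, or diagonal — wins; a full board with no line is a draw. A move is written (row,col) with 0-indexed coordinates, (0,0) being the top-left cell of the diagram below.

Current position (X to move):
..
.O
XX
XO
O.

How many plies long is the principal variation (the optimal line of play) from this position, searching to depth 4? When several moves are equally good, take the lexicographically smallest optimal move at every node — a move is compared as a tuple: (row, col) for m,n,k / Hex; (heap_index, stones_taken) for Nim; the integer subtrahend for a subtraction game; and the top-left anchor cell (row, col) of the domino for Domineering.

[../.O/XX/XO/O.] X move#1: (0,0):+0/X./.O/XX/XO/O., (0,1):+0/.X/.O/XX/XO/O., (1,0):+1/../XO/XX/XO/O.*, (4,1):+0/../.O/XX/XO/OX
[../XO/XX/XO/O.] end (terminal -1, O#2); searched ../.O/XX/XO/O. to 4

PV length from [../.O/XX/XO/O.]: 1 ply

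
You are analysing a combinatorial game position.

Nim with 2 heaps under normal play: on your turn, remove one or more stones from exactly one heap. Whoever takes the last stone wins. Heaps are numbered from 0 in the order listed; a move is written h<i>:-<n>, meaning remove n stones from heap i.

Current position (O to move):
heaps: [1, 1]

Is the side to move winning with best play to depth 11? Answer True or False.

O winning at [(1,1)]: False

p1 O@[(1,1)]: h0:-1[(0,1)]-1* h1:-1[(1,0)]-1
p2 X@[(0,1)]: h1:-1[(0,0)]+1*
p3 O@[(0,0)] terminal -1; root [(1,1)] d11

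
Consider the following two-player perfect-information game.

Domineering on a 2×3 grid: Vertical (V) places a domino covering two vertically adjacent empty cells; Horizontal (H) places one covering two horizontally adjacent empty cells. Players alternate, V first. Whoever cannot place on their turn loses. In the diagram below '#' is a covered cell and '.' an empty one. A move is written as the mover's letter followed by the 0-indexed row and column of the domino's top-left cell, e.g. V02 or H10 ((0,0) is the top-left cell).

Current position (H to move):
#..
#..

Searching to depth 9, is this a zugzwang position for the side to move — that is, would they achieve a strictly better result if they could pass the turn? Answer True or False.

ply 1, H at #../#.. | H01=+1→###/#..*; H11=+1→#../###
ply 2: ###/#.. is terminal -1 (V); from #../#.. depth 9
if H skipped the turn, V would face:
~ ply 1, V at #../#.. | V01=+1→##./##.*; V02=+1→#.#/#.#
~ ply 2: ##./##. is terminal -1 (H); from #../#.. depth 9
compare (H): move=+1 vs pass=-1

zugzwang(#../#.., H) = False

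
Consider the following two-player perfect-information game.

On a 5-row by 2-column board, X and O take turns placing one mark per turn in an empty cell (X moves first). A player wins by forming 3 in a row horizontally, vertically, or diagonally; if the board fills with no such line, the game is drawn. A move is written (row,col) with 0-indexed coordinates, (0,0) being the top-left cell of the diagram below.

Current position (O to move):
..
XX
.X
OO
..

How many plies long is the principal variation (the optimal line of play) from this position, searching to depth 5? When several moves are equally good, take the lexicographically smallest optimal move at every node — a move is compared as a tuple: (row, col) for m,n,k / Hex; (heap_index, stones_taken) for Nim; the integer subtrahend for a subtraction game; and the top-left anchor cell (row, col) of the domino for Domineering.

PV length from [../XX/.X/OO/..]: 5 plies

[../XX/.X/OO/..] O move#1: (0,0):-1/O./XX/.X/OO/.., (0,1):+0/.O/XX/.X/OO/..*, (2,0):-1/../XX/OX/OO/.., (4,0):-1/../XX/.X/OO/O., (4,1):-1/../XX/.X/OO/.O
[.O/XX/.X/OO/..] X move#2: (0,0):+0/XO/XX/.X/OO/..*, (2,0):+0/.O/XX/XX/OO/.., (4,0):+0/.O/XX/.X/OO/X., (4,1):+0/.O/XX/.X/OO/.X
[XO/XX/.X/OO/..] O move#3: (2,0):+0/XO/XX/OX/OO/..*, (4,0):-1/XO/XX/.X/OO/O., (4,1):-1/XO/XX/.X/OO/.O
[XO/XX/OX/OO/..] X move#4: (4,0):+0/XO/XX/OX/OO/X.*, (4,1):-1/XO/XX/OX/OO/.X
[XO/XX/OX/OO/X.] O move#5: (4,1):+0/XO/XX/OX/OO/XO*
[XO/XX/OX/OO/XO] end (terminal +0, X#6); searched ../XX/.X/OO/.. to 5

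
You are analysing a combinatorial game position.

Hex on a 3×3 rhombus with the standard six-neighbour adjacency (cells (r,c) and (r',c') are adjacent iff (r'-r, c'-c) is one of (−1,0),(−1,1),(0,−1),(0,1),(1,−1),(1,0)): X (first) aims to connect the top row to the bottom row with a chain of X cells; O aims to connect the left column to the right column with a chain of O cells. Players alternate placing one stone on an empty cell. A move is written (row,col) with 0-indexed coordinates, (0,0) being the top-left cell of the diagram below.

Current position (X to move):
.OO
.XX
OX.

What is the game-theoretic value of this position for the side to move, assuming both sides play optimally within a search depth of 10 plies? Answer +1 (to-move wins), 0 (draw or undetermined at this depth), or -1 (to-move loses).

ply 1, X at .OO/.XX/OX. | (0,0)=-1→XOO/.XX/OX.*; (1,0)=-1→.OO/XXX/OX.; (2,2)=-1→.OO/.XX/OXX
ply 2, O at XOO/.XX/OX. | (1,0)=+1→XOO/OXX/OX.*; (2,2)=-1→XOO/.XX/OXO
ply 3: XOO/OXX/OX. is terminal -1 (X); from .OO/.XX/OX. depth 10

value(.OO/.XX/OX., X) = -1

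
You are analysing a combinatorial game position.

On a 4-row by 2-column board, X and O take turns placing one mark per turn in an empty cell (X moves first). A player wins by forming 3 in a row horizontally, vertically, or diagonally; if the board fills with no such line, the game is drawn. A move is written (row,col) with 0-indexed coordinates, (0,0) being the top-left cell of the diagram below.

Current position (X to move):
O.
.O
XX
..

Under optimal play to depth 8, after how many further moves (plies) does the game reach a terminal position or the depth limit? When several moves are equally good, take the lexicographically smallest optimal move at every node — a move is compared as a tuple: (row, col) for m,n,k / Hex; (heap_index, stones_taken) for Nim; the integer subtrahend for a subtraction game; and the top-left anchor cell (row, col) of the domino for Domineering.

PV length from [O./.O/XX/..]: 4 plies

p1 X@[O./.O/XX/..]: (0,1)[OX/.O/XX/..]+0* (1,0)[O./XO/XX/..]+0 (3,0)[O./.O/XX/X.]+0 (3,1)[O./.O/XX/.X]+0
p2 O@[OX/.O/XX/..]: (1,0)[OX/OO/XX/..]+0* (3,0)[OX/.O/XX/O.]+0 (3,1)[OX/.O/XX/.O]+0
p3 X@[OX/OO/XX/..]: (3,0)[OX/OO/XX/X.]+0* (3,1)[OX/OO/XX/.X]+0
p4 O@[OX/OO/XX/X.]: (3,1)[OX/OO/XX/XO]+0*
p5 X@[OX/OO/XX/XO] terminal +0; root [O./.O/XX/..] d8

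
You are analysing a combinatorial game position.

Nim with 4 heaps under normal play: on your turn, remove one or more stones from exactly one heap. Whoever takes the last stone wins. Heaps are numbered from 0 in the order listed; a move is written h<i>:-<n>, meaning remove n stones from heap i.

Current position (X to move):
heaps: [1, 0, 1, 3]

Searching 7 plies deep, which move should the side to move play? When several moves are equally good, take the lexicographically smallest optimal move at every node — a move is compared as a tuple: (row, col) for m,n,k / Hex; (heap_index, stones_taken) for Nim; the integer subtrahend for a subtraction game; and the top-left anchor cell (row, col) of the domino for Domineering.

p1 X@[(1,0,1,3)]: h0:-1[(0,0,1,3)]-1 h2:-1[(1,0,0,3)]-1 h3:-1[(1,0,1,2)]-1 h3:-2[(1,0,1,1)]-1 h3:-3[(1,0,1,0)]+1*
p2 O@[(1,0,1,0)]: h0:-1[(0,0,1,0)]-1* h2:-1[(1,0,0,0)]-1
p3 X@[(0,0,1,0)]: h2:-1[(0,0,0,0)]+1*
p4 O@[(0,0,0,0)] terminal -1; root [(1,0,1,3)] d7

X's best at [(1,0,1,3)]: h3:-3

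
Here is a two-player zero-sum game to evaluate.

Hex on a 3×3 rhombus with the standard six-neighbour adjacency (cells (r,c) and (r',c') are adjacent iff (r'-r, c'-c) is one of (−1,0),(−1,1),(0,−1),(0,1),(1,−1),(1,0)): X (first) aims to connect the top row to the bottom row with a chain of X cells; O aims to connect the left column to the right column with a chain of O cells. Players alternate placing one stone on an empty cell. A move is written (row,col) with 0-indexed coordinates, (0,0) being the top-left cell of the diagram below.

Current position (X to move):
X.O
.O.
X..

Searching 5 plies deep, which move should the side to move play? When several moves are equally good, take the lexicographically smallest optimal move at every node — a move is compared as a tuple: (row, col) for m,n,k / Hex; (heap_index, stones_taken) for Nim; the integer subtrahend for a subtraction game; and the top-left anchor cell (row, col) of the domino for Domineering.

ply 1, X at X.O/.O./X.. | (0,1)=-1→XXO/.O./X..; (1,0)=+1→X.O/XO./X..*; (1,2)=-1→X.O/.OX/X..; (2,1)=-1→X.O/.O./XX.; (2,2)=-1→X.O/.O./X.X
ply 2: X.O/XO./X.. is terminal -1 (O); from X.O/.O./X.. depth 5

X's best at [X.O/.O./X..]: (1,0)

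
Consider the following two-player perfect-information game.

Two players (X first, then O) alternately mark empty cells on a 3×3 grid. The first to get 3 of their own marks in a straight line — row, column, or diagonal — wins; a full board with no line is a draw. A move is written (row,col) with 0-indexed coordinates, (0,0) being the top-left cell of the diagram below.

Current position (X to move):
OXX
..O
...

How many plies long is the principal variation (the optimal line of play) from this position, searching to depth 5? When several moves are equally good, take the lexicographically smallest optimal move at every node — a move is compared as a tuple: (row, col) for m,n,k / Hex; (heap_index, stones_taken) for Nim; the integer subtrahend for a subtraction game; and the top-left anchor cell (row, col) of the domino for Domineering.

p1 X@[OXX/..O/...]: (1,0)[OXX/X.O/...]+0 (1,1)[OXX/.XO/...]+1* (2,0)[OXX/..O/X..]-1 (2,1)[OXX/..O/.X.]-1 (2,2)[OXX/..O/..X]-1
p2 O@[OXX/.XO/...]: (1,0)[OXX/OXO/...]-1* (2,0)[OXX/.XO/O..]-1 (2,1)[OXX/.XO/.O.]-1 (2,2)[OXX/.XO/..O]-1
p3 X@[OXX/OXO/...]: (2,0)[OXX/OXO/X..]+1* (2,1)[OXX/OXO/.X.]+1 (2,2)[OXX/OXO/..X]-1
p4 O@[OXX/OXO/X..] terminal -1; root [OXX/..O/...] d5

PV length from [OXX/..O/...]: 3 plies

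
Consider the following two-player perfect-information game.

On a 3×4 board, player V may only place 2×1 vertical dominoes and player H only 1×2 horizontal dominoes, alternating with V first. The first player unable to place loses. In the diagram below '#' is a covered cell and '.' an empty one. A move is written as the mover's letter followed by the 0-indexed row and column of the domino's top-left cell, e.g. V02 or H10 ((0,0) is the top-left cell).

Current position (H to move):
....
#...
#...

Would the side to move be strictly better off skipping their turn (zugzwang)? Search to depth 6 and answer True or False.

p1 H@[..../#.../#...]: H00[##../#.../#...]-1 H01[.##./#.../#...]-1 H02[..##/#.../#...]-1 H11[..../###./#...]+1* H12[..../#.##/#...]+1 H21[..../#.../###.]-1 H22[..../#.../#.##]-1
p2 V@[..../###./#...]: V03[...#/####/#...]-1* V13[..../####/#..#]-1
p3 H@[...#/####/#...]: H00[##.#/####/#...]+1* H01[.###/####/#...]+1 H21[...#/####/###.]+1 H22[...#/####/#.##]+1
p4 V@[##.#/####/#...] terminal -1; root [..../#.../#...] d6
suppose H passes — search the same position with V to move:
pass> p1 V@[..../#.../#...]: V01[.#../##../#...]-1 V02[..#./#.#./#...]+1* V03[...#/#..#/#...]-1 V11[..../##../##..]-1 V12[..../#.#./#.#.]+1 V13[..../#..#/#..#]-1
pass> p2 H@[..#./#.#./#...]: H00[###./#.#./#...]-1* H21[..#./#.#./###.]-1 H22[..#./#.#./#.##]-1
pass> p3 V@[###./#.#./#...]: V03[####/#.##/#...]-1 V11[###./###./##..]+1* V13[###./#.##/#..#]-1
pass> p4 H@[###./###./##..]: H22[###./###./####]-1*
pass> p5 V@[###./###./####]: V03[####/####/####]+1*
pass> p6 H@[####/####/####] terminal -1; root [..../#.../#...] d6
for H: play +1, pass -1

zugzwang(..../#.../#..., H) = False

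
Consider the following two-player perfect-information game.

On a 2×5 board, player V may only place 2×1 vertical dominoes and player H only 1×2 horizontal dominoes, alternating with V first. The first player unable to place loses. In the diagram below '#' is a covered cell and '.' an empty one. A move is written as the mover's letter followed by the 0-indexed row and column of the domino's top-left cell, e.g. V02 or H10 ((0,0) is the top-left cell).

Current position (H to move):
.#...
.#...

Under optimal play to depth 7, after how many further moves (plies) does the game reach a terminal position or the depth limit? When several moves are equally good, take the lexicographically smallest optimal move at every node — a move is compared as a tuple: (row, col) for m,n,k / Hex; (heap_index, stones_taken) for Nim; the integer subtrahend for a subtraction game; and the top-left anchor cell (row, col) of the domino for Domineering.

PV length from [.#.../.#...]: 4 plies

[.#.../.#...] H move#1: H02:-1/.###./.#...*, H03:-1/.#.##/.#..., H12:-1/.#.../.###., H13:-1/.#.../.#.##
[.###./.#...] V move#2: V00:-1/####./##..., V04:+1/.####/.#..#*
[.####/.#..#] H move#3: H12:-1/.####/.####*
[.####/.####] V move#4: V00:+1/#####/#####*
[#####/#####] end (terminal -1, H#5); searched .#.../.#... to 7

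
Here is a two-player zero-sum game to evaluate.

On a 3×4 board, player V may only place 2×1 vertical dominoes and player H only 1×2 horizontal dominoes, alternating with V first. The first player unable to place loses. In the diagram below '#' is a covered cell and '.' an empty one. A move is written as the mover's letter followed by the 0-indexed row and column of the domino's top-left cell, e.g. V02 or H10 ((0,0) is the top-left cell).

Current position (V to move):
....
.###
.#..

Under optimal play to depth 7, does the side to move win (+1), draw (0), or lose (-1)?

value(..../.###/.#.., V) = -1

p1 V@[..../.###/.#..]: V00[#.../####/.#..]-1* V10[..../####/##..]-1
p2 H@[#.../####/.#..]: H01[###./####/.#..]+1* H02[#.##/####/.#..]+1 H22[#.../####/.###]+1
p3 V@[###./####/.#..] terminal -1; root [..../.###/.#..] d7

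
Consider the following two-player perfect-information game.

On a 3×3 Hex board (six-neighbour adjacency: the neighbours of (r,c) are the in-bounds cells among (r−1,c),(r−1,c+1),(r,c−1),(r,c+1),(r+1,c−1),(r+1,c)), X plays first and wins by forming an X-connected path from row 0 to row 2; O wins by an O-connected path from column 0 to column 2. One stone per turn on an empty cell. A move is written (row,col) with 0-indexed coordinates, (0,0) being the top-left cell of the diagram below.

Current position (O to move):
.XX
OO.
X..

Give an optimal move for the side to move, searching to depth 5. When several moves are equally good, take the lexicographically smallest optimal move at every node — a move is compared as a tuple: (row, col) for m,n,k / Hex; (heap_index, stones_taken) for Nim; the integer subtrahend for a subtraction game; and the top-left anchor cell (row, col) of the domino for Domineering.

O's best at [.XX/OO./X..]: (1,2)

[.XX/OO./X..] O move#1: (0,0):-1/OXX/OO./X.., (1,2):+1/.XX/OOO/X..*, (2,1):+1/.XX/OO./XO., (2,2):+1/.XX/OO./X.O
[.XX/OOO/X..] end (terminal -1, X#2); searched .XX/OO./X.. to 5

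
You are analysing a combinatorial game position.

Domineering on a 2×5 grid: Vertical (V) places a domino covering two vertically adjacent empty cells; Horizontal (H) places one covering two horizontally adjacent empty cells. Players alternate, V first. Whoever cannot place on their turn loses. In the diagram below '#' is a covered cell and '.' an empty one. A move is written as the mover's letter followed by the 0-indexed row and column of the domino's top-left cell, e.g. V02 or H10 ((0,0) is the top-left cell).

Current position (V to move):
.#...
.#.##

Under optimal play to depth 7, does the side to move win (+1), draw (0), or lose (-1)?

[.#.../.#.##] V move#1: V00:-1/##.../##.##, V02:+1/.##../.####*
[.##../.####] H move#2: H03:-1/.####/.####*
[.####/.####] V move#3: V00:+1/#####/#####*
[#####/#####] end (terminal -1, H#4); searched .#.../.#.## to 7

value(.#.../.#.##, V) = +1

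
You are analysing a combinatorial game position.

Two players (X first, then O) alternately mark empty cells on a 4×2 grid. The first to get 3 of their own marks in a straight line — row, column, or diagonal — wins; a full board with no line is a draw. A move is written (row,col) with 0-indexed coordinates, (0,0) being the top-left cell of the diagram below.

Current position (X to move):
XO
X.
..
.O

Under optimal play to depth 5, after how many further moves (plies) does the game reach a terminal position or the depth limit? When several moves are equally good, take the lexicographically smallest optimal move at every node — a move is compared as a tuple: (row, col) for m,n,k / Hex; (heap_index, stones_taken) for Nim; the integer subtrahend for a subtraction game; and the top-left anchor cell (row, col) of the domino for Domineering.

[XO/X./../.O] X move#1: (1,1):+0/XO/XX/../.O, (2,0):+1/XO/X./X./.O*, (2,1):+0/XO/X./.X/.O, (3,0):+0/XO/X./../XO
[XO/X./X./.O] end (terminal -1, O#2); searched XO/X./../.O to 5

PV length from [XO/X./../.O]: 1 ply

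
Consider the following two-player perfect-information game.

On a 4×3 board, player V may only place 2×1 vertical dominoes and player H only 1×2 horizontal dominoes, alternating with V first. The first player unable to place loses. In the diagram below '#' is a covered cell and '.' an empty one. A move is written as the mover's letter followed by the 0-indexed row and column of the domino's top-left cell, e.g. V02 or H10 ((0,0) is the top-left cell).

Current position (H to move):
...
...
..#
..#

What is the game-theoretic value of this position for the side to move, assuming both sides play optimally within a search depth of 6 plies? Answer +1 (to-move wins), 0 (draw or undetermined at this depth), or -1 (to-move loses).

ply 1, H at .../.../..#/..# | H00=-1→##./.../..#/..#*; H01=-1→.##/.../..#/..#; H10=-1→.../##./..#/..#; H11=-1→.../.##/..#/..#; H20=-1→.../.../###/..#; H30=-1→.../.../..#/###
ply 2, V at ##./.../..#/..# | V02=-1→###/..#/..#/..#; V10=+1→##./#../#.#/..#*; V11=+1→##./.#./.##/..#; V20=+1→##./.../#.#/#.#; V21=+1→##./.../.##/.##
ply 3, H at ##./#../#.#/..# | H11=-1→##./###/#.#/..#*; H30=-1→##./#../#.#/###
ply 4, V at ##./###/#.#/..# | V21=+1→##./###/###/.##*
ply 5: ##./###/###/.## is terminal -1 (H); from .../.../..#/..# depth 6

value(.../.../..#/..#, H) = -1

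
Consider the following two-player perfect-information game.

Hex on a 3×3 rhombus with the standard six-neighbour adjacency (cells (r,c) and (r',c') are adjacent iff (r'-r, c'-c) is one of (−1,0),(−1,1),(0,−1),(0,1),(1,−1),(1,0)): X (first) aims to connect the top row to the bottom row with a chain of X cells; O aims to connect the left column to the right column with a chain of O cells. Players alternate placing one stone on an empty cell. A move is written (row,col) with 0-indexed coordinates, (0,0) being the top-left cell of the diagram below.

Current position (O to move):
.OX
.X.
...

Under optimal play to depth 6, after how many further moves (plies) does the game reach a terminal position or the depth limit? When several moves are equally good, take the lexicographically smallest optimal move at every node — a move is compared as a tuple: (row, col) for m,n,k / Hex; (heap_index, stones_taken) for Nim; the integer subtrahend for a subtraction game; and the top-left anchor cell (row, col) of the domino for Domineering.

PV length from [.OX/.X./...]: 4 plies

ply 1, O at .OX/.X./... | (0,0)=-1→OOX/.X./...*; (1,0)=-1→.OX/OX./...; (1,2)=-1→.OX/.XO/...; (2,0)=-1→.OX/.X./O..; (2,1)=-1→.OX/.X./.O.; (2,2)=-1→.OX/.X./..O
ply 2, X at OOX/.X./... | (1,0)=+1→OOX/XX./...*; (1,2)=+1→OOX/.XX/...; (2,0)=+1→OOX/.X./X..; (2,1)=+1→OOX/.X./.X.; (2,2)=+1→OOX/.X./..X
ply 3, O at OOX/XX./... | (1,2)=-1→OOX/XXO/...*; (2,0)=-1→OOX/XX./O..; (2,1)=-1→OOX/XX./.O.; (2,2)=-1→OOX/XX./..O
ply 4, X at OOX/XXO/... | (2,0)=+1→OOX/XXO/X..*; (2,1)=+1→OOX/XXO/.X.; (2,2)=+1→OOX/XXO/..X
ply 5: OOX/XXO/X.. is terminal -1 (O); from .OX/.X./... depth 6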